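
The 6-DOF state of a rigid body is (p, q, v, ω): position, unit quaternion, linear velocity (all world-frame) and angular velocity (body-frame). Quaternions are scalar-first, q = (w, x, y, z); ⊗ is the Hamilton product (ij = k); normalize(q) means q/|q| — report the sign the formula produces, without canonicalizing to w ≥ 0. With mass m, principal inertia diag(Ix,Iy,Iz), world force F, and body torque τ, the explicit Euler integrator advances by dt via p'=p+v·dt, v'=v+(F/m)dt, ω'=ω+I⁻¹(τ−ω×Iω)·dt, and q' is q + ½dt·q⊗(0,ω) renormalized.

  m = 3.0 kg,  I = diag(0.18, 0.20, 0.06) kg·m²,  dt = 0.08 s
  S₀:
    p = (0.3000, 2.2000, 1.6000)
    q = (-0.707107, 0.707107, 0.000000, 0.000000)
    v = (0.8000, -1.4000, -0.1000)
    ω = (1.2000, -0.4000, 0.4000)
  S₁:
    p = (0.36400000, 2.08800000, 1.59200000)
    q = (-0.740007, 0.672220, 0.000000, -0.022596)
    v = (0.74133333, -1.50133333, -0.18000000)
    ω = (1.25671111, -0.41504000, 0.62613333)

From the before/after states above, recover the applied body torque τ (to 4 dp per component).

τ = (0.1500, 0.0200, 0.1600)

ω₁ − ω₀ = (0.05671111, -0.01504000, 0.22613333)
precession coupling = (0.0224, 0.0576, -0.0096)
applied torque τ = (0.1500, 0.0200, 0.1600)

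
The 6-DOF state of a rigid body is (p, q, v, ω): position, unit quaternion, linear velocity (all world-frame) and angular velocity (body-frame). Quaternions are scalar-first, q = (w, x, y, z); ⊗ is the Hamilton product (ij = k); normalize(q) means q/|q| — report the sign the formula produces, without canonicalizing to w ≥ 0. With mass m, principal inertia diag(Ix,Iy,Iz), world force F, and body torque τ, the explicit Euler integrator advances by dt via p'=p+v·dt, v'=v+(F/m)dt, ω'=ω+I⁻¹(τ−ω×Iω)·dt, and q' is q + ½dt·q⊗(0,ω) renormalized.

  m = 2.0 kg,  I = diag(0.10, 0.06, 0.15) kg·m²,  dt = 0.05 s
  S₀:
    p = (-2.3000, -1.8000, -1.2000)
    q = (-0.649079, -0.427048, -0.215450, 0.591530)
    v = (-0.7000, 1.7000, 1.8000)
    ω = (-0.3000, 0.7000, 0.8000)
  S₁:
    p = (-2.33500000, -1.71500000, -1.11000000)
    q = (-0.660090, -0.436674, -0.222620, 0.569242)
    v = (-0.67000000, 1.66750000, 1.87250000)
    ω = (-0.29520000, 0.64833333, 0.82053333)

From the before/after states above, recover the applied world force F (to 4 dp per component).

v₁ − v₀ = (0.03000000, -0.03250000, 0.07250000)
m·(v₁−v₀)/dt = (1.2000, -1.3000, 2.9000)

F = (1.2000, -1.3000, 2.9000)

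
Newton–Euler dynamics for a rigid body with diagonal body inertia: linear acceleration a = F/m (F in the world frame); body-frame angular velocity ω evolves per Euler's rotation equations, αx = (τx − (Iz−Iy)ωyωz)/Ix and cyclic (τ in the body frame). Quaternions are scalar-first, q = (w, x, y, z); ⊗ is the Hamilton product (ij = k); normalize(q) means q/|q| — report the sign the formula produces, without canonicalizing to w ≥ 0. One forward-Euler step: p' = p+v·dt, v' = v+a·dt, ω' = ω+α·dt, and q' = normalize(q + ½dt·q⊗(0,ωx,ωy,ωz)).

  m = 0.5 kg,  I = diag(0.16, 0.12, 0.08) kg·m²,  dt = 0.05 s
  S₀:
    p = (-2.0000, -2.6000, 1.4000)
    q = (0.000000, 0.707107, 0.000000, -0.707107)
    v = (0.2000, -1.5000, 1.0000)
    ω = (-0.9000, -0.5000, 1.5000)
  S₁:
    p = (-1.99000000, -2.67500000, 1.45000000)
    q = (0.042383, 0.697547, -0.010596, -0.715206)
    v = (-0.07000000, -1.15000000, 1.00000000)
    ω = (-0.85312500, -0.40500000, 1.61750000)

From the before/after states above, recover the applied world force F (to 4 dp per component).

velocity change Δv = (-0.27000000, 0.35000000, 0.00000000)
applied force F = (-2.7000, 3.5000, 0.0000)

F = (-2.7000, 3.5000, 0.0000)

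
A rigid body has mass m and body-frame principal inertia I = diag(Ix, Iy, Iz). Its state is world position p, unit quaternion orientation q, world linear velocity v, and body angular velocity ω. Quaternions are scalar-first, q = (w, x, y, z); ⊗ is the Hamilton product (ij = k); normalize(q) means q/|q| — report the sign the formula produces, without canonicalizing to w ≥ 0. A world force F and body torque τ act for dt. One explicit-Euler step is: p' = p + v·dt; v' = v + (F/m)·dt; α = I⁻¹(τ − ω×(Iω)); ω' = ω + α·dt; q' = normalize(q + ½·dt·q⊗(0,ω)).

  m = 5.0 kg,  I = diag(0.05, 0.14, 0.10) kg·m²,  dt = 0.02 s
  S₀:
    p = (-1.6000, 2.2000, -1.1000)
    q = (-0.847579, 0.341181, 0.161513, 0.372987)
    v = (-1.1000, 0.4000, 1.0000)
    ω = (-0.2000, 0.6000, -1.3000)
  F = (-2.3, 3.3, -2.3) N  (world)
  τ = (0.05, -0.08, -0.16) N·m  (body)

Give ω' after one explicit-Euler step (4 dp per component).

(τ − ω×Iω)/I = (0.3760, -0.4786, -1.4920)
new body rate ω' = (-0.1925, 0.5904, -1.3298)

ω' = (-0.1925, 0.5904, -1.3298)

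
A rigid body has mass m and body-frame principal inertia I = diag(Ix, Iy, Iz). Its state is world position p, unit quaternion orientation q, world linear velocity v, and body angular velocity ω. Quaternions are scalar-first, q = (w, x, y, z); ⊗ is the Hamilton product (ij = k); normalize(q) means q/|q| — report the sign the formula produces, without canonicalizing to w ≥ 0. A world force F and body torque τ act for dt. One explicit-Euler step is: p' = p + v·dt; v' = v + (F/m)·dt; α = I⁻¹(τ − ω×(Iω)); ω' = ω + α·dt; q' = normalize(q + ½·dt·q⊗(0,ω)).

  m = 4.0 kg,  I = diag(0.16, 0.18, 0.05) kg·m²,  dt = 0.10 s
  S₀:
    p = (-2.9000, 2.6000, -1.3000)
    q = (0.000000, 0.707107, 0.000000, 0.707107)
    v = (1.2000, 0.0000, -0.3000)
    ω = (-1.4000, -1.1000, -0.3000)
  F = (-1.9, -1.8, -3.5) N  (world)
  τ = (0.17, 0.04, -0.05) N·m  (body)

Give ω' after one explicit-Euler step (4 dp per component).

(τ − ω×Iω)/I = (1.3306, -0.0344, -1.6160)
ω' = ω + α·dt = (-1.2669, -1.1034, -0.4616)

ω' = (-1.2669, -1.1034, -0.4616)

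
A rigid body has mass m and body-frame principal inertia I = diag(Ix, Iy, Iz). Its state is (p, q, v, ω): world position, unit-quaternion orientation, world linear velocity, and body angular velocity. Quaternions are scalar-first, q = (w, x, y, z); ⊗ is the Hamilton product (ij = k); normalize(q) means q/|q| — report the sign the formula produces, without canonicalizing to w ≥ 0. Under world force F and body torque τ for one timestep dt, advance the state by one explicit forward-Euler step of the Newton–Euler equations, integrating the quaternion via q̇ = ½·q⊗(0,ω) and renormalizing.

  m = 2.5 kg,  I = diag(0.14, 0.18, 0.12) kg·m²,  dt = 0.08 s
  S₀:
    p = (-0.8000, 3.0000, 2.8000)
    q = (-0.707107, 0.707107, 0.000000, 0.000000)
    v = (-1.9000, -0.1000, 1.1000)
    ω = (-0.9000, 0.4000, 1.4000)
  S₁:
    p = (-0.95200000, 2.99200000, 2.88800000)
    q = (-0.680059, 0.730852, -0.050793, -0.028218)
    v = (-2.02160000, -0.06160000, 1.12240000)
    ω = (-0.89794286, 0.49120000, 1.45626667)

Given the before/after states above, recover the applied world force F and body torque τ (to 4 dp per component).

Δω = ω₁−ω₀ = (0.00205714, 0.09120000, 0.05626667)
ω₀×(Iω₀) = (-0.0336, -0.0252, -0.0144)
applied torque τ = (-0.0300, 0.1800, 0.0700)
v₁ − v₀ = (-0.12160000, 0.03840000, 0.02240000)
m·(v₁−v₀)/dt = (-3.8000, 1.2000, 0.7000)

F = (-3.8000, 1.2000, 0.7000)
τ = (-0.0300, 0.1800, 0.0700)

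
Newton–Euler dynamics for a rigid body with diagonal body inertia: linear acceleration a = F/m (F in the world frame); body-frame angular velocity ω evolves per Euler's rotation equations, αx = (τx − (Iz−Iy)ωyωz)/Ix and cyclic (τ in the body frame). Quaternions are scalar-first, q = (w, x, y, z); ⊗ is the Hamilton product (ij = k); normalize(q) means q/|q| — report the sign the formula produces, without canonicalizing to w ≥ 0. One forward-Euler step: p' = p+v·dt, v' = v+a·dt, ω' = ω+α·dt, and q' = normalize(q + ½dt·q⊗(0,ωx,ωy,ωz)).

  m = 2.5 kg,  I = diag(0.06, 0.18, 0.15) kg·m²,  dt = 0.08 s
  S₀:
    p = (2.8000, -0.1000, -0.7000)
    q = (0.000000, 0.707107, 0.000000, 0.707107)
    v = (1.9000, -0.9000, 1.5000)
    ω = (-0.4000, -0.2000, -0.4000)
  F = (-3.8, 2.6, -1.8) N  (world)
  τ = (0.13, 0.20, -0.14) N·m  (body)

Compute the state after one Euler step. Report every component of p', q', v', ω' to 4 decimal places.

a = (-1.5200, 1.0400, -0.7200)
p' = p + v·dt = (2.9520, -0.1720, -0.5800)
v + (F/m)dt = (1.7784, -0.8168, 1.4424)
ω×(Iω) gyroscopic = (-0.0024, -0.0144, 0.0096)
angular accel α = (2.2067, 1.1911, -0.9973)
ω + α·dt = (-0.2235, -0.1047, -0.4798)
Hamilton product q⊗(0,ω) = (0.5656856, 0.1414214, 0.0000000, -0.1414214)
updated quaternion q' = (0.0226, 0.7126, 0.0000, 0.7012)

p' = (2.9520, -0.1720, -0.5800)
q' = (0.0226, 0.7126, 0.0000, 0.7012)
v' = (1.7784, -0.8168, 1.4424)
ω' = (-0.2235, -0.1047, -0.4798)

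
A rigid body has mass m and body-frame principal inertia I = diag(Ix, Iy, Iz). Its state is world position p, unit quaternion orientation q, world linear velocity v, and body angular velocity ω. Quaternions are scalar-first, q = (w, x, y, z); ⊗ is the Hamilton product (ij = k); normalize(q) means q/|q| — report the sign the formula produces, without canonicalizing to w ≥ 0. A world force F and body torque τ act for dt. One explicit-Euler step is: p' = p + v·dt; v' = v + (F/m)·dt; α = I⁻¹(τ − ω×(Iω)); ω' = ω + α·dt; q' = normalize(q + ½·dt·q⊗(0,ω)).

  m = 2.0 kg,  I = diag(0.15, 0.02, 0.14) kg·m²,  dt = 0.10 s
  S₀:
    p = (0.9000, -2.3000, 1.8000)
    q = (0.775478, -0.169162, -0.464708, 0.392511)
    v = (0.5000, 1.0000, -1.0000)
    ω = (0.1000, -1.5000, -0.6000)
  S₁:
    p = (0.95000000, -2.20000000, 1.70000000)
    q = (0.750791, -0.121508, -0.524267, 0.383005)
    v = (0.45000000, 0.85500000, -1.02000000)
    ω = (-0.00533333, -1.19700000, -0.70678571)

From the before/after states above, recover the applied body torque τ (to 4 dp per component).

τ = (-0.0500, 0.0600, -0.1300)

ω₁ − ω₀ = (-0.10533333, 0.30300000, -0.10678571)
ω₀×(Iω₀) = (0.1080, -0.0006, 0.0195)
applied torque τ = (-0.0500, 0.0600, -0.1300)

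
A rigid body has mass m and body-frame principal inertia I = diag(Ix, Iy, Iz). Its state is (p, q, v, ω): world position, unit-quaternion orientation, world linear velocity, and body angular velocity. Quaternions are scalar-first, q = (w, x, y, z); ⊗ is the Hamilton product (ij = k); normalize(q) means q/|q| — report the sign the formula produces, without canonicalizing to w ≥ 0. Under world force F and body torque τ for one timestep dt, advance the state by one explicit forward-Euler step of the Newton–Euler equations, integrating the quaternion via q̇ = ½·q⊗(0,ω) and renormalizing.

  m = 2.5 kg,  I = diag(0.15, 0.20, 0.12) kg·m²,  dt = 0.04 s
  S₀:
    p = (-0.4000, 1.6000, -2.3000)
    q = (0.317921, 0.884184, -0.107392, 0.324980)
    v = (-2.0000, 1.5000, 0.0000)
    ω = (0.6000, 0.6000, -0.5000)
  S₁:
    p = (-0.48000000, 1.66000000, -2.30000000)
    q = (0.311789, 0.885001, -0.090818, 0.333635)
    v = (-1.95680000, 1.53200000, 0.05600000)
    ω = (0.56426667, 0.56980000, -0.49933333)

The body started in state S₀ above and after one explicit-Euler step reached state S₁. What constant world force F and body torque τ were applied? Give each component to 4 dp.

velocity change Δv = (0.04320000, 0.03200000, 0.05600000)
F = m·Δv/dt = (2.7000, 2.0000, 3.5000)
Δω = ω₁−ω₀ = (-0.03573333, -0.03020000, 0.00066667)
applied torque τ = (-0.1100, -0.1600, 0.0200)

F = (2.7000, 2.0000, 3.5000)
τ = (-0.1100, -0.1600, 0.0200)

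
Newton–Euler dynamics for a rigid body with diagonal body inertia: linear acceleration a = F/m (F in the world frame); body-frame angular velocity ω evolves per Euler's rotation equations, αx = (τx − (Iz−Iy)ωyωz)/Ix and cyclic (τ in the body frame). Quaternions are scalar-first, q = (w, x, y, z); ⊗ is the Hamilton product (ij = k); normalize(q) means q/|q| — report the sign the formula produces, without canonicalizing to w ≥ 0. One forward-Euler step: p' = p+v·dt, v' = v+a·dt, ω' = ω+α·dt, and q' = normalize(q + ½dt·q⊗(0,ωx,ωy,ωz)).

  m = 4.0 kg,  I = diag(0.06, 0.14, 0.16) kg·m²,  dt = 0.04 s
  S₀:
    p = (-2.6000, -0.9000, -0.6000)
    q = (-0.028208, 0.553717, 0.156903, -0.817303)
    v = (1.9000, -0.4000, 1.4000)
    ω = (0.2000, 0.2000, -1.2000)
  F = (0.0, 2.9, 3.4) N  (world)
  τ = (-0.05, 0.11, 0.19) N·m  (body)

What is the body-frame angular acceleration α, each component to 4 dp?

α = (-0.7533, 0.6143, 1.1675)

ω×(Iω) gyroscopic = (-0.0048, 0.0240, 0.0032)
α = I⁻¹(τ − ω×Iω) = (-0.7533, 0.6143, 1.1675)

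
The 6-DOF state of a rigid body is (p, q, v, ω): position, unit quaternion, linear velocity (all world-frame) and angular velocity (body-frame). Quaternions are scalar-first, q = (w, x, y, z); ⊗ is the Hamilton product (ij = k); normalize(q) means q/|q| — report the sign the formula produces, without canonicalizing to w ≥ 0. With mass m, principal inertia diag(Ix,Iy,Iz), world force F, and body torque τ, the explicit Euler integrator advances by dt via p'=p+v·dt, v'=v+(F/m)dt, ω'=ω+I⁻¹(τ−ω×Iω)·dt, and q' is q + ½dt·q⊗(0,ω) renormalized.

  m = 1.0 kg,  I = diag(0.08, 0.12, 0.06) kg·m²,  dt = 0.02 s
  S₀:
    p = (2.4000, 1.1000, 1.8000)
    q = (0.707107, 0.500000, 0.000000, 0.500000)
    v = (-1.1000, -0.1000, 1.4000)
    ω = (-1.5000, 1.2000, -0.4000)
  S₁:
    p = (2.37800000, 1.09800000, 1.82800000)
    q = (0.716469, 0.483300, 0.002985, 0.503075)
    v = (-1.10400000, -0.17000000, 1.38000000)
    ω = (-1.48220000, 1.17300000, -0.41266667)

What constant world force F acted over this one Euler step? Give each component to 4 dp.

v₁ − v₀ = (-0.00400000, -0.07000000, -0.02000000)
applied force F = (-0.2000, -3.5000, -1.0000)

F = (-0.2000, -3.5000, -1.0000)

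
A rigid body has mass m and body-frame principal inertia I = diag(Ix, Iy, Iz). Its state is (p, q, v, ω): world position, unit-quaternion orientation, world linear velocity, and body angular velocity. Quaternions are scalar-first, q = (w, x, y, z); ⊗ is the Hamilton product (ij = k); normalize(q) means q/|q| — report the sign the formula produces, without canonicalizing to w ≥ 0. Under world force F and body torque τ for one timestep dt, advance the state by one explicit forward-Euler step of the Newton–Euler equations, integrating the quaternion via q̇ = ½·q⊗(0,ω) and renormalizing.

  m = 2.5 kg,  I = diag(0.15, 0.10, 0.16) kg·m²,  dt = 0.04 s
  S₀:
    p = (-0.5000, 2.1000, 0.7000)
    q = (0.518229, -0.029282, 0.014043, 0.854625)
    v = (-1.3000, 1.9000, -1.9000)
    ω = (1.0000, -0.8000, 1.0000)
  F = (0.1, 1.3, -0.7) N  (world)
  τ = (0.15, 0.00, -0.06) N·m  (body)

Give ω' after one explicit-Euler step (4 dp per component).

precession coupling ω×(Iω) = (-0.0480, -0.0100, 0.0400)
angular accel α = (1.3200, 0.1000, -0.6250)
new body rate ω' = (1.0528, -0.7960, 0.9750)

ω' = (1.0528, -0.7960, 0.9750)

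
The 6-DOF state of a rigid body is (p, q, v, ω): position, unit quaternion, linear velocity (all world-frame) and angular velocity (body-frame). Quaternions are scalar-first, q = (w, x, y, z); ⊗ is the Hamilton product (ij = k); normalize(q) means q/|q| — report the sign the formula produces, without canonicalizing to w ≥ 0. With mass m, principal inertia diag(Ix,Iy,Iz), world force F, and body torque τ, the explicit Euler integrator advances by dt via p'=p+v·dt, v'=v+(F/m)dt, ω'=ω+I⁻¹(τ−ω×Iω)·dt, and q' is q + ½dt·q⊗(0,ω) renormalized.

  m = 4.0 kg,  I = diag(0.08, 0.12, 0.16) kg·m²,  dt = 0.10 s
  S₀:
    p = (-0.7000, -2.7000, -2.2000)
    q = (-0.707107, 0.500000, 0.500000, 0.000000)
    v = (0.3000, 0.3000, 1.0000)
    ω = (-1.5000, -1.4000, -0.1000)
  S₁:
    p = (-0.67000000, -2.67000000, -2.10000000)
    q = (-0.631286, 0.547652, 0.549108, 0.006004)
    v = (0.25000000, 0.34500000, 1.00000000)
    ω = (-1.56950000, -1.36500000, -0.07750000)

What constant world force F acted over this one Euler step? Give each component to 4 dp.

velocity change Δv = (-0.05000000, 0.04500000, 0.00000000)
m·(v₁−v₀)/dt = (-2.0000, 1.8000, 0.0000)

F = (-2.0000, 1.8000, 0.0000)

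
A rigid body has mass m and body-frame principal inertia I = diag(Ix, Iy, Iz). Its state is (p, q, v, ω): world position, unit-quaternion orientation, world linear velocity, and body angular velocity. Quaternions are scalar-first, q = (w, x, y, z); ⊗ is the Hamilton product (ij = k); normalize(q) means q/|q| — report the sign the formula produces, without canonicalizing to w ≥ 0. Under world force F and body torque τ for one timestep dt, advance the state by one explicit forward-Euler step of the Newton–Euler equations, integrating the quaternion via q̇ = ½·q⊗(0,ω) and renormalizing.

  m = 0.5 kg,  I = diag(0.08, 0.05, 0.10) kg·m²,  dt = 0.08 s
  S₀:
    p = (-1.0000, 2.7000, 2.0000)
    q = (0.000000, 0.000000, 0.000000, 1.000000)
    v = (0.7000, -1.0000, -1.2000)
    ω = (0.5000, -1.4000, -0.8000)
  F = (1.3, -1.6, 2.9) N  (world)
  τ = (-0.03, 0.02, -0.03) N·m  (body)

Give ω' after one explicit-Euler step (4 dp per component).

angular accel α = (-1.0750, 0.2400, -0.5100)
ω + α·dt = (0.4140, -1.3808, -0.8408)

ω' = (0.4140, -1.3808, -0.8408)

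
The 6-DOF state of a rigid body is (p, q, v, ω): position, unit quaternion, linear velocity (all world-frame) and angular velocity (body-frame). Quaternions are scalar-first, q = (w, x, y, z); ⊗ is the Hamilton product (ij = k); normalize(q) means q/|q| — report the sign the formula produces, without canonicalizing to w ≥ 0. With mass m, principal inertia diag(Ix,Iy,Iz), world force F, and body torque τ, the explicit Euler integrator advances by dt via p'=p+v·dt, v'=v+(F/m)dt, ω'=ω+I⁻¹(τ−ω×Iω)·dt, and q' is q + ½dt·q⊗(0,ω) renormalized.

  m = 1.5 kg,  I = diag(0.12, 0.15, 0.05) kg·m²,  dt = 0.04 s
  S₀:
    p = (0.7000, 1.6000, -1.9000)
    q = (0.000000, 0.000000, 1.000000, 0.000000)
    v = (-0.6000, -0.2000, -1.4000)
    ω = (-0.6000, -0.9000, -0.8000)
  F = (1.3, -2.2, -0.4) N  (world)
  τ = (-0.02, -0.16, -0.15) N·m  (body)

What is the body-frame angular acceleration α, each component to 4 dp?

α = (0.4333, -1.2907, -3.3240)

ω×(Iω) gyroscopic = (-0.0720, 0.0336, 0.0162)
(τ − ω×Iω)/I = (0.4333, -1.2907, -3.3240)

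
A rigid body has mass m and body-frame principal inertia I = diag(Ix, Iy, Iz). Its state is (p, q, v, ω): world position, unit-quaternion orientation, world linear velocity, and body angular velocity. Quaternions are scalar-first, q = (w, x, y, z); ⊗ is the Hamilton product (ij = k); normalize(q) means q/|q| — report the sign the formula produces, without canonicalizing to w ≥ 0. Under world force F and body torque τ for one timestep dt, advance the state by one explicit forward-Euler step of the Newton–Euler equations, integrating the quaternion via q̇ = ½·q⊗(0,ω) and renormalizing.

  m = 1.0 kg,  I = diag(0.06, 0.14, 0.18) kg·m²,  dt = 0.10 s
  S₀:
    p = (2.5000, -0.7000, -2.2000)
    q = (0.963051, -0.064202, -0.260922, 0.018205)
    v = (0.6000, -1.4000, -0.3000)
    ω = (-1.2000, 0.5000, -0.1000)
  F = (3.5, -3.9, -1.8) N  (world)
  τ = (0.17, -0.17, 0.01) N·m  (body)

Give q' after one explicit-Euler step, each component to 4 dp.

q' = (0.9638, -0.1209, -0.2378, -0.0039)

Hamilton product q⊗(0,ω) = (0.0552391, -1.1386715, 0.4532593, -0.4415125)
updated quaternion q' = (0.9638, -0.1209, -0.2378, -0.0039)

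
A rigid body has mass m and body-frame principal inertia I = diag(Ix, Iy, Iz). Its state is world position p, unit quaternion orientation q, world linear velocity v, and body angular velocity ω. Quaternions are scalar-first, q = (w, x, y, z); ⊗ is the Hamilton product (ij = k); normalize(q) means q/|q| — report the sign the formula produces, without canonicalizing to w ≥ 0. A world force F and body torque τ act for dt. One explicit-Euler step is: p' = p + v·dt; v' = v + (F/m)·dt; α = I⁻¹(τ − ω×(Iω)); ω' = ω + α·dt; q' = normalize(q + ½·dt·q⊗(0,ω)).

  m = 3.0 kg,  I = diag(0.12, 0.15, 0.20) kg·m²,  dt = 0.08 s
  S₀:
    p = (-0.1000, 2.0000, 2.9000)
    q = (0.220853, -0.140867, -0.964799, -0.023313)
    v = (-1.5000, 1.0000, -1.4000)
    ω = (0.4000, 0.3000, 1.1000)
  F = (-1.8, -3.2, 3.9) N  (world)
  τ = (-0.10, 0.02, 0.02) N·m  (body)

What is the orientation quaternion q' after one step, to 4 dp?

q' = (0.2354, -0.1793, -0.9552, 0.0002)

q⊗(0,ω) = (0.3714308, -0.9659438, 0.2118844, 0.5865978)
updated quaternion q' = (0.2354, -0.1793, -0.9552, 0.0002)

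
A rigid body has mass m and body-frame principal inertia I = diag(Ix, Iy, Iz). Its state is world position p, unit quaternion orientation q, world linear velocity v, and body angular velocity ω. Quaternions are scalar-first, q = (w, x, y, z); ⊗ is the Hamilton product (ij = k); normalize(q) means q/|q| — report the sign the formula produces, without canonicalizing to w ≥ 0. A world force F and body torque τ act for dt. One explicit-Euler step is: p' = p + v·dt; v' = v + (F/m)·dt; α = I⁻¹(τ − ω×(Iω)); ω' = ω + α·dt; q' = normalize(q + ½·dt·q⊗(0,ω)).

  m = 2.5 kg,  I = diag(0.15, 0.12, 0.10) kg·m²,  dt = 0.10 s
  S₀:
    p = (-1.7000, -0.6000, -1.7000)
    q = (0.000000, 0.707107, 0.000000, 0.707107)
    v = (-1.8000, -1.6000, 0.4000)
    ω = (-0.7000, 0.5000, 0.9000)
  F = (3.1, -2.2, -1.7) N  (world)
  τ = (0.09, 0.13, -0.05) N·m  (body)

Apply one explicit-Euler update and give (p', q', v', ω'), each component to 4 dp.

p' = (-1.8800, -0.7600, -1.6600)
q' = (-0.0071, 0.6881, -0.0565, 0.7234)
v' = (-1.6760, -1.6880, 0.3320)
ω' = (-0.6340, 0.6346, 0.8395)

(τ − ω×Iω)/I = (0.6600, 1.3458, -0.6050)
ω' = ω + α·dt = (-0.6340, 0.6346, 0.8395)
q⊗(0,ω) = (-0.1414214, -0.3535535, -1.1313712, 0.3535535)
q' = normalize(q + ½dt·q⊗(0,ω)) = (-0.0071, 0.6881, -0.0565, 0.7234)
new position p' = (-1.8800, -0.7600, -1.6600)
new velocity v' = (-1.6760, -1.6880, 0.3320)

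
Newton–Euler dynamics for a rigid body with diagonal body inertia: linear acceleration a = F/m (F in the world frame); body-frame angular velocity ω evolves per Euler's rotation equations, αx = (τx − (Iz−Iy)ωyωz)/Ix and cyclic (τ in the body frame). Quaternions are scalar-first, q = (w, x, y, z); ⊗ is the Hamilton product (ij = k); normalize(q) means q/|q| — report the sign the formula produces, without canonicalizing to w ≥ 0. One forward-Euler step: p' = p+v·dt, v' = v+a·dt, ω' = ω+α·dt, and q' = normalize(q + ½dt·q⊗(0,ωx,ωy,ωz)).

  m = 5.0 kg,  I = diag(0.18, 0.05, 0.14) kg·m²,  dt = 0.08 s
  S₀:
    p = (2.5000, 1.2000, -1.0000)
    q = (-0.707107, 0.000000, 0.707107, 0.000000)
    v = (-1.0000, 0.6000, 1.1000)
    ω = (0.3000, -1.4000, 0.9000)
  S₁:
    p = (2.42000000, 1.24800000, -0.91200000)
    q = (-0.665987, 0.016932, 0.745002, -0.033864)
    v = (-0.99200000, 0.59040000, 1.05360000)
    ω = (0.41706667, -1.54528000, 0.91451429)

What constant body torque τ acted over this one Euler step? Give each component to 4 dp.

τ = (0.1500, -0.0800, 0.0800)

ω₁ − ω₀ = (0.11706667, -0.14528000, 0.01451429)
precession coupling = (-0.1134, 0.0108, 0.0546)
I·α + gyro = (0.1500, -0.0800, 0.0800)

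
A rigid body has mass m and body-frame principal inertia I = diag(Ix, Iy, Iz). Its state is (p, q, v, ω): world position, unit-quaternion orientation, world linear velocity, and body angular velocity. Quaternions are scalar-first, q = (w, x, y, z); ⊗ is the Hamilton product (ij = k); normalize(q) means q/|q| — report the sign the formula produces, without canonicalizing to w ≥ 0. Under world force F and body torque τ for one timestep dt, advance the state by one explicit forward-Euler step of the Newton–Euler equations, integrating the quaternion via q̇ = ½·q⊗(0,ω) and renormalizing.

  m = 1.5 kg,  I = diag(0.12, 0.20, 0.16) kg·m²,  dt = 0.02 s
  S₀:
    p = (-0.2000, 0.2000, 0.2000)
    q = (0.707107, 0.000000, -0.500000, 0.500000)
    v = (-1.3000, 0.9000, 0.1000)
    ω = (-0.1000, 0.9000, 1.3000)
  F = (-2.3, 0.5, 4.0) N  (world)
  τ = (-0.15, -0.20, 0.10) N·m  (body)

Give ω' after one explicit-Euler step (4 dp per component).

gyro term ω×Iω = (-0.0468, 0.0052, -0.0072)
α = I⁻¹(τ − ω×Iω) = (-0.8600, -1.0260, 0.6700)
ω + α·dt = (-0.1172, 0.8795, 1.3134)

ω' = (-0.1172, 0.8795, 1.3134)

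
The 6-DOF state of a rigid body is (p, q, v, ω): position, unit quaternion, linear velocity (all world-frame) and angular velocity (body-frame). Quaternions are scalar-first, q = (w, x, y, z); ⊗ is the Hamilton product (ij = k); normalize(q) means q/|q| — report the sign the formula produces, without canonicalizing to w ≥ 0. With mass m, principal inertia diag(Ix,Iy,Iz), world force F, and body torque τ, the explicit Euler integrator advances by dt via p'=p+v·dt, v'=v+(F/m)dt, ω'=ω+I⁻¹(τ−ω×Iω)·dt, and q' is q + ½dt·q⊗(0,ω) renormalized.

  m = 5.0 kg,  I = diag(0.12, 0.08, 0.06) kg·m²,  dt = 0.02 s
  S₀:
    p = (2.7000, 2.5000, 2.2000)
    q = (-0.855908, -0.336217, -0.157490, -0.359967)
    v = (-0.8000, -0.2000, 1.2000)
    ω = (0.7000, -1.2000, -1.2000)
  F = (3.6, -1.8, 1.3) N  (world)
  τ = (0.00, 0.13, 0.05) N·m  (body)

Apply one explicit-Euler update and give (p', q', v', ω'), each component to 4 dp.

p' = (2.6840, 2.4960, 2.2240)
q' = (-0.8596, -0.3446, -0.1537, -0.3445)
v' = (-0.7856, -0.2072, 1.2052)
ω' = (0.7048, -1.1549, -1.1945)

p + v·dt = (2.6840, 2.4960, 2.2240)
new velocity v' = (-0.7856, -0.2072, 1.2052)
precession coupling ω×(Iω) = (-0.0288, -0.0504, 0.0336)
α = I⁻¹(τ − ω×Iω) = (0.2400, 2.2550, 0.2733)
ω' = ω + α·dt = (0.7048, -1.1549, -1.1945)
2q̇ = q⊗(0,ω) = (-0.3855965, -0.8421080, 0.3716523, 1.5407930)
q + ½dt·q⊗(0,ω), renormalized = (-0.8596, -0.3446, -0.1537, -0.3445)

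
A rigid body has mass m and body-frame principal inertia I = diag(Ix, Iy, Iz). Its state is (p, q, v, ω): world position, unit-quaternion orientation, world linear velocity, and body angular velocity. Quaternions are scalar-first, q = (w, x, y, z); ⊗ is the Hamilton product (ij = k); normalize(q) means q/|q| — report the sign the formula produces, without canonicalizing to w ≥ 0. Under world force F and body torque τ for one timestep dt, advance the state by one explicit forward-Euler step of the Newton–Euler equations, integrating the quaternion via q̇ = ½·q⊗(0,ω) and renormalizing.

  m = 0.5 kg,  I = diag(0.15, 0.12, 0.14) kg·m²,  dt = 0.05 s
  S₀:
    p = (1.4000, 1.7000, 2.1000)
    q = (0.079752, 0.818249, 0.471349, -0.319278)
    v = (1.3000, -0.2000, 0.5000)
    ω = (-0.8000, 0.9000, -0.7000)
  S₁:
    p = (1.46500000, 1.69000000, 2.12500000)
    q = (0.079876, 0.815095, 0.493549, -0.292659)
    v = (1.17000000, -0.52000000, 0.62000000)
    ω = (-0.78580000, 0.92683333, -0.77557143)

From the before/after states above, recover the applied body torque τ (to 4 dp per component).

ω₁ − ω₀ = (0.01420000, 0.02683333, -0.07557143)
ω₀×(Iω₀) = (-0.0126, 0.0056, 0.0216)
τ = I·(Δω/dt) + ω₀×(Iω₀) = (0.0300, 0.0700, -0.1900)

τ = (0.0300, 0.0700, -0.1900)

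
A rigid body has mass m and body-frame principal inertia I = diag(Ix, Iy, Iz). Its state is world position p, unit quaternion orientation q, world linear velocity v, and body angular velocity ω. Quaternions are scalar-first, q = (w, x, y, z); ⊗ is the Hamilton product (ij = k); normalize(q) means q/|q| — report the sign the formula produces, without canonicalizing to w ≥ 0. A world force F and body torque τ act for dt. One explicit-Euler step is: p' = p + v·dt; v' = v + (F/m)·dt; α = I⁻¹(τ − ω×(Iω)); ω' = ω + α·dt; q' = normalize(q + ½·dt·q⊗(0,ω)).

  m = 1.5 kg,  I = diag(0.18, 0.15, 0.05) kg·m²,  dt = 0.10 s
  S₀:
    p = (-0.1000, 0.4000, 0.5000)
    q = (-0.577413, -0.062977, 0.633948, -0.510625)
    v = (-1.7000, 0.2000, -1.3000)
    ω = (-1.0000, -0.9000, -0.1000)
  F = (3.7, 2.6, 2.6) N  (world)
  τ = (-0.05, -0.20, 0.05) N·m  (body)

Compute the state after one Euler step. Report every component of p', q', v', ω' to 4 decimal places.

p' = (-0.2700, 0.4200, 0.3700)
q' = (-0.5533, -0.0601, 0.6836, -0.4721)
v' = (-1.4533, 0.3733, -1.1267)
ω' = (-1.0228, -1.0420, 0.0540)

linear accel F/m = (2.4667, 1.7333, 1.7333)
new position p' = (-0.2700, 0.4200, 0.3700)
v + (F/m)dt = (-1.4533, 0.3733, -1.1267)
ω×(Iω) gyroscopic = (-0.0090, 0.0130, -0.0270)
α = I⁻¹(τ − ω×Iω) = (-0.2278, -1.4200, 1.5400)
ω' = ω + α·dt = (-1.0228, -1.0420, 0.0540)
Hamilton product q⊗(0,ω) = (0.4565137, 0.0544557, 1.0239990, 0.7483686)
updated quaternion q' = (-0.5533, -0.0601, 0.6836, -0.4721)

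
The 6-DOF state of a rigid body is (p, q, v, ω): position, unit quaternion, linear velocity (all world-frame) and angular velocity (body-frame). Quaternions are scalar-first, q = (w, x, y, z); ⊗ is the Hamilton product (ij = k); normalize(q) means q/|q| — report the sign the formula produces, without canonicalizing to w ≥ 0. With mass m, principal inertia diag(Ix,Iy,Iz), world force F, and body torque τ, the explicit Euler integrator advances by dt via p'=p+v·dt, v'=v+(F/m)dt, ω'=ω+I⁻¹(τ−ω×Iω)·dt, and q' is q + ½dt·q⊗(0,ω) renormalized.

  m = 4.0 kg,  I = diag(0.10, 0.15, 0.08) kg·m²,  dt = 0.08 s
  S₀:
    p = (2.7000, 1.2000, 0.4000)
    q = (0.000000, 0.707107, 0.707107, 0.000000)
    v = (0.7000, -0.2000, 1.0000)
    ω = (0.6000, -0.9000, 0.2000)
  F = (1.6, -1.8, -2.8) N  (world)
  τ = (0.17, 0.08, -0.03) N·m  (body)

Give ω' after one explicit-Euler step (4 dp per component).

angular accel α = (1.5740, 0.5173, -0.0375)
new body rate ω' = (0.7259, -0.8586, 0.1970)

ω' = (0.7259, -0.8586, 0.1970)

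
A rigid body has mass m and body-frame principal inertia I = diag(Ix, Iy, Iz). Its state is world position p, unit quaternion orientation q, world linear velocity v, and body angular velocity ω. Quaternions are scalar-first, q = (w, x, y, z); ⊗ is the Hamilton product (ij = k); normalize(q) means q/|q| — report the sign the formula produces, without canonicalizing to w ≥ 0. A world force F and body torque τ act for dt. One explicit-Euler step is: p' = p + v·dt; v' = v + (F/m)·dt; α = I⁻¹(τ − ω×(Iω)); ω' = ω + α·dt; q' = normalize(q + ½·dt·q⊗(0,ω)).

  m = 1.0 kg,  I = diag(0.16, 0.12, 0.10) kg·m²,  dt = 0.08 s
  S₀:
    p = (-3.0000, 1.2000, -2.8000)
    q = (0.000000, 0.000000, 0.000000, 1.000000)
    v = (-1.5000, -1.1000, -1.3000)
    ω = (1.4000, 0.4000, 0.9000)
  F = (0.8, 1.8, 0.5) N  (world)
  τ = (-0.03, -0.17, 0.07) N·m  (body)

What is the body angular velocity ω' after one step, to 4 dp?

ω' = (1.3886, 0.2363, 0.9739)

ω×(Iω) gyroscopic = (-0.0072, 0.0756, -0.0224)
(τ − ω×Iω)/I = (-0.1425, -2.0467, 0.9240)
ω + α·dt = (1.3886, 0.2363, 0.9739)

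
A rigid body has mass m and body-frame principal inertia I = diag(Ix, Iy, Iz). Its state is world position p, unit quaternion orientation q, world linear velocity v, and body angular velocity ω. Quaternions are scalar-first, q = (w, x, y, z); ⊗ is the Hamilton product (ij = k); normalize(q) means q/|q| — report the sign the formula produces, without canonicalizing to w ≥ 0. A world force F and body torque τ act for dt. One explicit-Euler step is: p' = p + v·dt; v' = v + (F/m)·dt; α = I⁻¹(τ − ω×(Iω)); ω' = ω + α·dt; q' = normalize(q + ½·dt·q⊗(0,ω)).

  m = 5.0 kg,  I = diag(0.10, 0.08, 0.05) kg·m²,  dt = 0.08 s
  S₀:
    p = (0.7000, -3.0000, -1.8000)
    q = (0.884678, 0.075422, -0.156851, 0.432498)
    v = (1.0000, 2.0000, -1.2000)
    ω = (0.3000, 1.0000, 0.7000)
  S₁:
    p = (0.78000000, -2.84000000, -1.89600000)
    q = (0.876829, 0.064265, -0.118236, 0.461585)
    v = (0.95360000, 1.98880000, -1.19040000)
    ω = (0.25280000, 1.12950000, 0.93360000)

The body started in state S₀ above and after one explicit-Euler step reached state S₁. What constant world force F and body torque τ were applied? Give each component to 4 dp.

Δv = v₁−v₀ = (-0.04640000, -0.01120000, 0.00960000)
applied force F = (-2.9000, -0.7000, 0.6000)
Δω = ω₁−ω₀ = (-0.04720000, 0.12950000, 0.23360000)
applied torque τ = (-0.0800, 0.1400, 0.1400)

F = (-2.9000, -0.7000, 0.6000)
τ = (-0.0800, 0.1400, 0.1400)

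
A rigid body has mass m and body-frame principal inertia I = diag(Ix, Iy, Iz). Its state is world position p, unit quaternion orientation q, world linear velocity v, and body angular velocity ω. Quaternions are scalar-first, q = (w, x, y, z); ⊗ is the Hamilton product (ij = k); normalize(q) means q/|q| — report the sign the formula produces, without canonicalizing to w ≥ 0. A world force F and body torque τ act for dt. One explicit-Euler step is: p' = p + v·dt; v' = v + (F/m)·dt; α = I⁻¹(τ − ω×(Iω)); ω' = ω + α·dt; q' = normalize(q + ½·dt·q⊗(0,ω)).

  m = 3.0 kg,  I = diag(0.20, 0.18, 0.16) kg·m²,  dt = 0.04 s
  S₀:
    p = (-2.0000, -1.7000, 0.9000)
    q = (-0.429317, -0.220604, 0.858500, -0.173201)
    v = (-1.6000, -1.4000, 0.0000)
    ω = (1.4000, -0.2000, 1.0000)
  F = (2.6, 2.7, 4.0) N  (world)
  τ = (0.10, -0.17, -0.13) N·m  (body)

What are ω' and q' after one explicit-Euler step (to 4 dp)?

ω×(Iω) gyroscopic = (0.0040, 0.0560, 0.0056)
α = I⁻¹(τ − ω×Iω) = (0.4800, -1.2556, -0.8475)
ω + α·dt = (1.4192, -0.2502, 0.9661)
q⊗(0,ω) = (0.6537466, 0.2228160, 0.0639860, -1.5870962)
q' = normalize(q + ½dt·q⊗(0,ω)) = (-0.4160, -0.2160, 0.8593, -0.2048)

ω' = (1.4192, -0.2502, 0.9661)
q' = (-0.4160, -0.2160, 0.8593, -0.2048)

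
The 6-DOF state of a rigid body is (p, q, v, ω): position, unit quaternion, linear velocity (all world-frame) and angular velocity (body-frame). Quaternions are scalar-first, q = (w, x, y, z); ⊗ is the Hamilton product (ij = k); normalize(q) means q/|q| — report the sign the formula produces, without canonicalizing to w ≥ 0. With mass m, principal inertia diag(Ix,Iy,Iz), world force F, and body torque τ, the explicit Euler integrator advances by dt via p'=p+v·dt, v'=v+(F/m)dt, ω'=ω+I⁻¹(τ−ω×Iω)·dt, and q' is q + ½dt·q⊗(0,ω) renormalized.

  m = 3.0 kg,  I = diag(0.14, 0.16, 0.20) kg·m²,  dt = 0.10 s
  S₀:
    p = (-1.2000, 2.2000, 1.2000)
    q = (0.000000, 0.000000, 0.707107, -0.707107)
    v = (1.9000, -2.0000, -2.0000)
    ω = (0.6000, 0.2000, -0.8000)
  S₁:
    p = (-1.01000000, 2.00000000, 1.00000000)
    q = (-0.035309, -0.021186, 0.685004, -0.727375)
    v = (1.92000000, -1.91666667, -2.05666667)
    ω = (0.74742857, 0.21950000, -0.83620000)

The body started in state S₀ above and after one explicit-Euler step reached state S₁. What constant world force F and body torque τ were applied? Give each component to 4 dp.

F = (0.6000, 2.5000, -1.7000)
τ = (0.2000, 0.0600, -0.0700)

rate change Δω = (0.14742857, 0.01950000, -0.03620000)
I·α + gyro = (0.2000, 0.0600, -0.0700)
Δv = v₁−v₀ = (0.02000000, 0.08333333, -0.05666667)
F = m·Δv/dt = (0.6000, 2.5000, -1.7000)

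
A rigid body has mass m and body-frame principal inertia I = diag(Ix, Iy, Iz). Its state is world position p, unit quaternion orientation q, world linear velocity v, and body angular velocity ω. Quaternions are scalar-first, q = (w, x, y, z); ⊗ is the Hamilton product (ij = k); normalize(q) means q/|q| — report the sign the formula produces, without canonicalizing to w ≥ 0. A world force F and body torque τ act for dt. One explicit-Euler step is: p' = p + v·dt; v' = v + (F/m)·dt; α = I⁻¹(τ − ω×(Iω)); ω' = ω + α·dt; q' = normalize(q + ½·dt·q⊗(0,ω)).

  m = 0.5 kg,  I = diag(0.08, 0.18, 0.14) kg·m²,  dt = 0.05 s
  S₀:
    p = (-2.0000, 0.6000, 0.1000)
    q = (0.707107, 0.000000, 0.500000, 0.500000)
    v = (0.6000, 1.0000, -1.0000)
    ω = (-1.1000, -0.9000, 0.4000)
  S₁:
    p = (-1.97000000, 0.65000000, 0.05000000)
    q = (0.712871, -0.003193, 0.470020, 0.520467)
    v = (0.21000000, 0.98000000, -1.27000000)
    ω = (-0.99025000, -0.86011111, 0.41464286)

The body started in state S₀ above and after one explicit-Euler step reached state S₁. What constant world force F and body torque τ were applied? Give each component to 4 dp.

ω₁ − ω₀ = (0.10975000, 0.03988889, 0.01464286)
gyro term ω₀×Iω₀ = (0.0144, 0.0264, 0.0990)
τ = I·(Δω/dt) + ω₀×(Iω₀) = (0.1900, 0.1700, 0.1400)
velocity change Δv = (-0.39000000, -0.02000000, -0.27000000)
F = m·Δv/dt = (-3.9000, -0.2000, -2.7000)

F = (-3.9000, -0.2000, -2.7000)
τ = (0.1900, 0.1700, 0.1400)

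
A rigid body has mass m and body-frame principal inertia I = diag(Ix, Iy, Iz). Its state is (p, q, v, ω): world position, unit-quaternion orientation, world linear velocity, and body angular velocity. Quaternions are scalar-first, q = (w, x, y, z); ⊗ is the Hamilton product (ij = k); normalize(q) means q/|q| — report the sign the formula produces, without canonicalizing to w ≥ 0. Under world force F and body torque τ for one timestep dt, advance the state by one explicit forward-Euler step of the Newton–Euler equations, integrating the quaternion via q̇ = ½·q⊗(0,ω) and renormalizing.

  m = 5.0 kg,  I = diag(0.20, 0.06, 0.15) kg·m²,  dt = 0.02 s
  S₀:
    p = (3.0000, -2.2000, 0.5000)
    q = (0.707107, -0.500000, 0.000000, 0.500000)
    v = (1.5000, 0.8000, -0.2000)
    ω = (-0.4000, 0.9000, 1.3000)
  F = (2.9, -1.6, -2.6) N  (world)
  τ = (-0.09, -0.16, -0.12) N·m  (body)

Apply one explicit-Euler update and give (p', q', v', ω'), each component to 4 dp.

ω×(Iω) gyroscopic = (0.1053, -0.0260, 0.0504)
angular accel α = (-0.9765, -2.2333, -1.1360)
ω + α·dt = (-0.4195, 0.8553, 1.2773)
q⊗(0,ω) = (-0.8500000, -0.7328428, 1.0863963, 0.4692391)
updated quaternion q' = (0.6985, -0.5073, 0.0109, 0.5046)
p + v·dt = (3.0300, -2.1840, 0.4960)
v' = v + a·dt = (1.5116, 0.7936, -0.2104)

p' = (3.0300, -2.1840, 0.4960)
q' = (0.6985, -0.5073, 0.0109, 0.5046)
v' = (1.5116, 0.7936, -0.2104)
ω' = (-0.4195, 0.8553, 1.2773)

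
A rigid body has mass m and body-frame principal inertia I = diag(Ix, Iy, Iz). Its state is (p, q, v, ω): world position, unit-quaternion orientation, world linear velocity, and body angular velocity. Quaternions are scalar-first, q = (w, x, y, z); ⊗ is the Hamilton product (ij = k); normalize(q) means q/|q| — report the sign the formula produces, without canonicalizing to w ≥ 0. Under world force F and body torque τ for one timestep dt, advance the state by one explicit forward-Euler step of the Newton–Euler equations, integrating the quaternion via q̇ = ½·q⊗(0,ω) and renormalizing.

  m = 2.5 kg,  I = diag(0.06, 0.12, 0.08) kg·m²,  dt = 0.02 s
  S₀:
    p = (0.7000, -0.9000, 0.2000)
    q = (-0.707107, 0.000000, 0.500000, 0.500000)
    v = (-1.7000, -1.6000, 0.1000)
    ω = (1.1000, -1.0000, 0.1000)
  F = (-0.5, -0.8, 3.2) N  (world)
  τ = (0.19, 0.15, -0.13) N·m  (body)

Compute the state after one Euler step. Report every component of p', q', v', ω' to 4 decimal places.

linear accel F/m = (-0.2000, -0.3200, 1.2800)
new position p' = (0.6660, -0.9320, 0.2020)
new velocity v' = (-1.7040, -1.6064, 0.1256)
precession coupling ω×(Iω) = (0.0040, -0.0022, -0.0660)
(τ − ω×Iω)/I = (3.1000, 1.2683, -0.8000)
ω' = ω + α·dt = (1.1620, -0.9746, 0.0840)
q⊗(0,ω) = (0.4500000, -0.2278177, 1.2571070, -0.6207107)
q' = normalize(q + ½dt·q⊗(0,ω)) = (-0.7025, -0.0023, 0.5125, 0.4937)

p' = (0.6660, -0.9320, 0.2020)
q' = (-0.7025, -0.0023, 0.5125, 0.4937)
v' = (-1.7040, -1.6064, 0.1256)
ω' = (1.1620, -0.9746, 0.0840)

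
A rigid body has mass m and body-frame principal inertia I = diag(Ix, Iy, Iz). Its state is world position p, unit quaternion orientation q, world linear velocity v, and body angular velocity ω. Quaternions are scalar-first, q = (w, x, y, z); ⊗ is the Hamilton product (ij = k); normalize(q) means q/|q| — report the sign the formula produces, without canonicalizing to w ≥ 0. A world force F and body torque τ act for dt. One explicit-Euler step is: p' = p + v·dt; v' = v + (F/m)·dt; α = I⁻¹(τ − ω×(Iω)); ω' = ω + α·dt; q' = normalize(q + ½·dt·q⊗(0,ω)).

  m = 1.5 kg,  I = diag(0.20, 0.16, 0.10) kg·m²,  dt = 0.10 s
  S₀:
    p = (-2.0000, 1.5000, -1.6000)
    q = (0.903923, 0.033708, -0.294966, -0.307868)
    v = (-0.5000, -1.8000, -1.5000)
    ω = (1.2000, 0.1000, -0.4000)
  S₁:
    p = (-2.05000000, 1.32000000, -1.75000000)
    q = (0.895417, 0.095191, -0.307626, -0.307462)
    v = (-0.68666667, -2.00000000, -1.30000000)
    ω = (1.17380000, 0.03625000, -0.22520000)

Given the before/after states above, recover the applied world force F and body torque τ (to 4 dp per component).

F = (-2.8000, -3.0000, 3.0000)
τ = (-0.0500, -0.1500, 0.1700)

ω₁ − ω₀ = (-0.02620000, -0.06375000, 0.17480000)
ω₀×(Iω₀) = (0.0024, -0.0480, -0.0048)
applied torque τ = (-0.0500, -0.1500, 0.1700)
velocity change Δv = (-0.18666667, -0.20000000, 0.20000000)
F = m·Δv/dt = (-2.8000, -3.0000, 3.0000)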